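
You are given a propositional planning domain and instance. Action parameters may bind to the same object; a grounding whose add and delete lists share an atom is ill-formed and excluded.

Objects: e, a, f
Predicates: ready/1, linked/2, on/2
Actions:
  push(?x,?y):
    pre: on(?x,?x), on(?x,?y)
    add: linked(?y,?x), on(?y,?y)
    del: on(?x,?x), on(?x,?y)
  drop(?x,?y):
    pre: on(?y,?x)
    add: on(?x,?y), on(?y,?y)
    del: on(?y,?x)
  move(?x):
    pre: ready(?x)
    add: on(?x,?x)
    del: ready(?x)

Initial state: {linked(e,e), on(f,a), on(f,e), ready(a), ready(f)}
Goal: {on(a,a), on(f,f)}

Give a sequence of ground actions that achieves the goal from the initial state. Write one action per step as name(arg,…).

1. drop(e,f)  →  {linked(e,e), on(e,f), on(f,a), on(f,f), ready(a), ready(f)}
2. move(a)  →  {linked(e,e), on(a,a), on(e,f), on(f,a), on(f,f), ready(f)}

drop(e,f); move(a)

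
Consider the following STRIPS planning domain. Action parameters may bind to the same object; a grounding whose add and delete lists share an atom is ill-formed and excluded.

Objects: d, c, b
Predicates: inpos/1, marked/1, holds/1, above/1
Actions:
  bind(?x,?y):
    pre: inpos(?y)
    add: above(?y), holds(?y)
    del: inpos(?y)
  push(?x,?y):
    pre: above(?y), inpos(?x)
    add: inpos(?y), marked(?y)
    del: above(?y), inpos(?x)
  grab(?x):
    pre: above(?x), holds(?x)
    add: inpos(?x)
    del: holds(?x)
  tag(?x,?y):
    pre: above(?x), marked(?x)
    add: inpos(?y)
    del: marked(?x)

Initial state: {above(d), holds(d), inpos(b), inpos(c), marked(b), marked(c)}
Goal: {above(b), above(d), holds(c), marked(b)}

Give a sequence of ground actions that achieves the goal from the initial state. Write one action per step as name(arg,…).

1. bind(d,c)  →  {above(c), above(d), holds(c), holds(d), inpos(b), marked(b), marked(c)}
2. bind(d,b)  →  {above(b), above(c), above(d), holds(b), holds(c), holds(d), marked(b), marked(c)}

bind(d,c); bind(d,b)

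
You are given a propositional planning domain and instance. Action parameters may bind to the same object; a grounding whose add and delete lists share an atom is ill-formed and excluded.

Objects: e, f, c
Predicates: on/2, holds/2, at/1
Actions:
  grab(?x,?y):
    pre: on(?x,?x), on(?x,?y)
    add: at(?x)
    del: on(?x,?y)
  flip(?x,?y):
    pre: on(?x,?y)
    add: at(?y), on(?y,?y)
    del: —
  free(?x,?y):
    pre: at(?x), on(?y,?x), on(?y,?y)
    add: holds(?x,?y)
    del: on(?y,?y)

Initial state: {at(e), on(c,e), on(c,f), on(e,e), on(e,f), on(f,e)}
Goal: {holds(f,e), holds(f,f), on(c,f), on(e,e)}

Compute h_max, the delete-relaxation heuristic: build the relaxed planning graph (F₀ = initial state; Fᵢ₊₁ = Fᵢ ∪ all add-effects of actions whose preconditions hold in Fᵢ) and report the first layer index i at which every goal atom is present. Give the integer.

2

F0 = init (6 atoms)
F1 = F0 ∪ {at(f), holds(e,e), on(f,f)}  (9 atoms)
F2 = F1 ∪ {holds(e,f), holds(f,e), holds(f,f)}  (12 atoms)
goal ⊆ F2  ⇒  h_max = 2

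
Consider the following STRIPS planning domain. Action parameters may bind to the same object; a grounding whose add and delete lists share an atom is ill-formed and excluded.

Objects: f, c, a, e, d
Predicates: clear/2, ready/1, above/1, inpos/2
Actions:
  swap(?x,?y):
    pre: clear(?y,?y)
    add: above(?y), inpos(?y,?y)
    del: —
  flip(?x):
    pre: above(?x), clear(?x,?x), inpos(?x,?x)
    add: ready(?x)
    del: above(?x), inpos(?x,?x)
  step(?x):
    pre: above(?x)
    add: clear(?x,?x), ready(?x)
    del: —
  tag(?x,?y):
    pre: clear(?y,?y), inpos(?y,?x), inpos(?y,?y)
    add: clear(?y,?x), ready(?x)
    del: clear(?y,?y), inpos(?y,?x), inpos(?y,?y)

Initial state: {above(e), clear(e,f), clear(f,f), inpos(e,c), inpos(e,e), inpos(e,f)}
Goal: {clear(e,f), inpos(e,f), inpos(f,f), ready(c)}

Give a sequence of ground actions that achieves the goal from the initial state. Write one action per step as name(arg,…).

swap(f,f); step(e); tag(c,e)

1. swap(f,f)  →  {above(e), above(f), clear(e,f), clear(f,f), inpos(e,c), inpos(e,e), inpos(e,f), inpos(f,f)}
2. step(e)  →  {above(e), above(f), clear(e,e), clear(e,f), clear(f,f), inpos(e,c), inpos(e,e), inpos(e,f), inpos(f,f), ready(e)}
3. tag(c,e)  →  {above(e), above(f), clear(e,c), clear(e,f), clear(f,f), inpos(e,f), inpos(f,f), ready(c), ready(e)}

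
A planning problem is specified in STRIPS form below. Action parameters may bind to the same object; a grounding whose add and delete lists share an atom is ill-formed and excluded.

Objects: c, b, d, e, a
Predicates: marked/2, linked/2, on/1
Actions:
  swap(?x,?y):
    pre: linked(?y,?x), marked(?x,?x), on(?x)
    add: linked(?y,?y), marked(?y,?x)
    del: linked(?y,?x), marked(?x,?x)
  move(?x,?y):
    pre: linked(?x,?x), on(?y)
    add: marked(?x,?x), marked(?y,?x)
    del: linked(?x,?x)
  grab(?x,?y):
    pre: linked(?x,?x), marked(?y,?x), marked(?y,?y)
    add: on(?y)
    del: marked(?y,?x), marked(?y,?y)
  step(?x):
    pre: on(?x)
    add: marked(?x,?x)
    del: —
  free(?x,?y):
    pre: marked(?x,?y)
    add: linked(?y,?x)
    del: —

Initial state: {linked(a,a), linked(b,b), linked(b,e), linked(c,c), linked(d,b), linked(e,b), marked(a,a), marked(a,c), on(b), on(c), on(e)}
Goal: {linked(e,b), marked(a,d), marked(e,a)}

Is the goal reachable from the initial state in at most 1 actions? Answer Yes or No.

No

1. move(b,c)  →  {linked(a,a), linked(b,e), linked(c,c), linked(d,b), linked(e,b), marked(a,a), marked(a,c), marked(b,b), marked(c,b), on(b), on(c), on(e)}
2. swap(b,d)  →  {linked(a,a), linked(b,e), linked(c,c), linked(d,d), linked(e,b), marked(a,a), marked(a,c), marked(c,b), marked(d,b), on(b), on(c), on(e)}
3. move(a,e)  →  {linked(b,e), linked(c,c), linked(d,d), linked(e,b), marked(a,a), marked(a,c), marked(c,b), marked(d,b), marked(e,a), on(b), on(c), on(e)}
4. grab(c,a)  →  {linked(b,e), linked(c,c), linked(d,d), linked(e,b), marked(c,b), marked(d,b), marked(e,a), on(a), on(b), on(c), on(e)}
5. move(d,a)  →  {linked(b,e), linked(c,c), linked(e,b), marked(a,d), marked(c,b), marked(d,b), marked(d,d), marked(e,a), on(a), on(b), on(c), on(e)}
optimal plan length = 5; 5 > 1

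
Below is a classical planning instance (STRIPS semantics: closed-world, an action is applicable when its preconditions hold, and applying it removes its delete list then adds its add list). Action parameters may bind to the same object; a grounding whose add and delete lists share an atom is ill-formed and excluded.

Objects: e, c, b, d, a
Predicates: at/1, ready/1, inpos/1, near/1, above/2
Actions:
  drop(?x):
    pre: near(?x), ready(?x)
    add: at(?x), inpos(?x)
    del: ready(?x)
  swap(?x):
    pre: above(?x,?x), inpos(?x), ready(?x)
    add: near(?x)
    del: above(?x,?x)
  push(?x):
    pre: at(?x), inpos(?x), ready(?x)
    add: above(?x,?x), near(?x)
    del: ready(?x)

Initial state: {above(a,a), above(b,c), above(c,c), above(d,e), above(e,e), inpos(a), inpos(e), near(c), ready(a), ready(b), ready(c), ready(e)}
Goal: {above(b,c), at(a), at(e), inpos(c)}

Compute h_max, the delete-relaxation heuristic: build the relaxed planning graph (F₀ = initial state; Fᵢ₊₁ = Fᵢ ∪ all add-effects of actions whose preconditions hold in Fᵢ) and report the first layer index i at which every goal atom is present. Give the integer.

F0 = init (12 atoms)
F1 = F0 ∪ {at(c), inpos(c), near(a), near(e)}  (16 atoms)
F2 = F1 ∪ {at(a), at(e)}  (18 atoms)
goal ⊆ F2  ⇒  h_max = 2

2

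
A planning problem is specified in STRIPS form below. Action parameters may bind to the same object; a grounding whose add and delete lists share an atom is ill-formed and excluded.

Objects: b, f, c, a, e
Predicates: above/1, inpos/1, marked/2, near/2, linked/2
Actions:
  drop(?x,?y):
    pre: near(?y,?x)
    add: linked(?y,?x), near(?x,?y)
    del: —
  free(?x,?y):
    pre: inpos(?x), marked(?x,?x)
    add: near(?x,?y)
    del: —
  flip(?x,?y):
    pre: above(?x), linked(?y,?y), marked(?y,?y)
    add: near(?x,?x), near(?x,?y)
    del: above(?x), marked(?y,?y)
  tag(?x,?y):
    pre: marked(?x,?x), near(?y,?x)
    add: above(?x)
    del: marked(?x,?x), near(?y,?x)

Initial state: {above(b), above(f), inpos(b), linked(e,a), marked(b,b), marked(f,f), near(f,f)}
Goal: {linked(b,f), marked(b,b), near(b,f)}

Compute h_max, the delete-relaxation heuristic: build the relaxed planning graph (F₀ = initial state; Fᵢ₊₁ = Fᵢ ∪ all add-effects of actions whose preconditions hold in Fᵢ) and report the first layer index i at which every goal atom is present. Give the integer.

2

F0 = init (7 atoms)
F1 = F0 ∪ {linked(f,f), near(b,a), near(b,b), near(b,c), near(b,e), near(b,f)}  (13 atoms)
F2 = F1 ∪ {linked(b,a), linked(b,b), linked(b,c), linked(b,e), linked(b,f), near(a,b), near(c,b), near(e,b), near(f,b)}  (22 atoms)
goal ⊆ F2  ⇒  h_max = 2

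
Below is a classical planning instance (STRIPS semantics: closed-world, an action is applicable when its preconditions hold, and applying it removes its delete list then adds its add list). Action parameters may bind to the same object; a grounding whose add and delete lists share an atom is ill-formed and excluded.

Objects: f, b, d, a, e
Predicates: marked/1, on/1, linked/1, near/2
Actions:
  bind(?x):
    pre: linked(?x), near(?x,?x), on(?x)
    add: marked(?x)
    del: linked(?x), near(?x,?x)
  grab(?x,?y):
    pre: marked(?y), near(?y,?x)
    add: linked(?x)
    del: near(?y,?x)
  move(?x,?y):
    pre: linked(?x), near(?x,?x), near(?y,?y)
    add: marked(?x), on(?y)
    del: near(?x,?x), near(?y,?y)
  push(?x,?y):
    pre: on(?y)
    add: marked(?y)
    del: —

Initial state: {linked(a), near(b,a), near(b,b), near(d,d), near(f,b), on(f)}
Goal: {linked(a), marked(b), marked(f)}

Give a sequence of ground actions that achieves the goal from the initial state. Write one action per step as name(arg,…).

1. push(f,f)  →  {linked(a), marked(f), near(b,a), near(b,b), near(d,d), near(f,b), on(f)}
2. grab(b,f)  →  {linked(a), linked(b), marked(f), near(b,a), near(b,b), near(d,d), on(f)}
3. move(b,b)  →  {linked(a), linked(b), marked(b), marked(f), near(b,a), near(d,d), on(b), on(f)}

push(f,f); grab(b,f); move(b,b)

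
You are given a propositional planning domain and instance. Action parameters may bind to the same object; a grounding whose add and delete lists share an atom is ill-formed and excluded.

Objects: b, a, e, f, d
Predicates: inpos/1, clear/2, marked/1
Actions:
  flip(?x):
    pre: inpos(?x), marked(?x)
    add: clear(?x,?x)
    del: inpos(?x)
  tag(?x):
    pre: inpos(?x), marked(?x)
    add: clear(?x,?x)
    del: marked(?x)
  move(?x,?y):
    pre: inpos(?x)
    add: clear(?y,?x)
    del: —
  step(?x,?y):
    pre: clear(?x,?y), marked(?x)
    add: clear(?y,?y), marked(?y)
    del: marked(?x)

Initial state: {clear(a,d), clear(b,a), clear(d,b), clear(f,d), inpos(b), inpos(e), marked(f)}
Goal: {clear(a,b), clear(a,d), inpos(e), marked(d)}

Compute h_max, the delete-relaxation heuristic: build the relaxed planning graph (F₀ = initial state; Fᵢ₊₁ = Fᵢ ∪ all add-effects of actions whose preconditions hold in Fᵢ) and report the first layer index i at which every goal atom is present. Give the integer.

1

F0 = init (7 atoms)
F1 = F0 ∪ {clear(a,b), clear(a,e), clear(b,b), clear(b,e), clear(d,d), clear(d,e), clear(e,b), clear(e,e), clear(f,b), clear(f,e), marked(d)}  (18 atoms)
goal ⊆ F1  ⇒  h_max = 1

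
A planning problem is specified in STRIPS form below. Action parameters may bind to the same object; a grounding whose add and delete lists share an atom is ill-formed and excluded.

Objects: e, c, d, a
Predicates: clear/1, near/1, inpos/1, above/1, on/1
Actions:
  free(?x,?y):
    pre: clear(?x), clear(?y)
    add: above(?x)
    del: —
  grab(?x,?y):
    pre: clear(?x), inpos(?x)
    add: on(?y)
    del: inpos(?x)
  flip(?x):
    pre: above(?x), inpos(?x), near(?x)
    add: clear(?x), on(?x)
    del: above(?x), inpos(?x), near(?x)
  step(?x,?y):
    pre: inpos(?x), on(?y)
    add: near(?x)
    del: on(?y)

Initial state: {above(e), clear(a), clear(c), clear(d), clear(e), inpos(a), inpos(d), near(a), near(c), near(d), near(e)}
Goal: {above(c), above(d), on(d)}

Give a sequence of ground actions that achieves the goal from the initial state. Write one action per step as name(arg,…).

1. free(c,e)  →  {above(c), above(e), clear(a), clear(c), clear(d), clear(e), inpos(a), inpos(d), near(a), near(c), near(d), near(e)}
2. free(d,e)  →  {above(c), above(d), above(e), clear(a), clear(c), clear(d), clear(e), inpos(a), inpos(d), near(a), near(c), near(d), near(e)}
3. grab(d,d)  →  {above(c), above(d), above(e), clear(a), clear(c), clear(d), clear(e), inpos(a), near(a), near(c), near(d), near(e), on(d)}

free(c,e); free(d,e); grab(d,d)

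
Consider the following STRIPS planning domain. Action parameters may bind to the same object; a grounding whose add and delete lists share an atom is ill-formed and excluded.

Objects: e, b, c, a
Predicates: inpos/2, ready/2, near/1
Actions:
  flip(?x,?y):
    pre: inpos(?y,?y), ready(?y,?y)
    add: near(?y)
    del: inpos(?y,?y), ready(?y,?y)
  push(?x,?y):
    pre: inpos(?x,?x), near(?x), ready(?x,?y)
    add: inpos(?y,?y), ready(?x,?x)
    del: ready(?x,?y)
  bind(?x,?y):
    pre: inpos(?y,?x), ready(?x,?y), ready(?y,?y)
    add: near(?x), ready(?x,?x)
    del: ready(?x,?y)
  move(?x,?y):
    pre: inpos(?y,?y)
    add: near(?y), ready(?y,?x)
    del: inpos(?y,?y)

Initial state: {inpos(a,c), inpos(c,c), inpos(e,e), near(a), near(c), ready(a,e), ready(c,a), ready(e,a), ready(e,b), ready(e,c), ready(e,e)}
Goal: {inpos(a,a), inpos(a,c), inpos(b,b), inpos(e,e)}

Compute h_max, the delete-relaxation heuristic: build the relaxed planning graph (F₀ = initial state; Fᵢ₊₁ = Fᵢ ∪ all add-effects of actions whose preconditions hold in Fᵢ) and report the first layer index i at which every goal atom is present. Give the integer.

2

F0 = init (11 atoms)
F1 = F0 ∪ {inpos(a,a), near(e), ready(c,b), ready(c,c), ready(c,e)}  (16 atoms)
F2 = F1 ∪ {inpos(b,b), ready(a,a), ready(a,b), ready(a,c)}  (20 atoms)
goal ⊆ F2  ⇒  h_max = 2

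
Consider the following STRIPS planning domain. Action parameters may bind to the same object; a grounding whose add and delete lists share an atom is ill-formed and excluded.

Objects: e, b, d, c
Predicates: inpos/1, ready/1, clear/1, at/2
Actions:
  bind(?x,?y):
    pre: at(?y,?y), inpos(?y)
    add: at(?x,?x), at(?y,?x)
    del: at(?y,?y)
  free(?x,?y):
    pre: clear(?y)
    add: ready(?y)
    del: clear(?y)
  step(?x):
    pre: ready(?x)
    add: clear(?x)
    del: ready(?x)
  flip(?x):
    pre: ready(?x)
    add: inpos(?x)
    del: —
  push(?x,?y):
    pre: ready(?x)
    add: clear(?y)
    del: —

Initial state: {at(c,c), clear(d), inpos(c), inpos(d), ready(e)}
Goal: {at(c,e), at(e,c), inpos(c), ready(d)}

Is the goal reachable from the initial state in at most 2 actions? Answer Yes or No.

No

1. bind(e,c)  →  {at(c,e), at(e,e), clear(d), inpos(c), inpos(d), ready(e)}
2. free(e,d)  →  {at(c,e), at(e,e), inpos(c), inpos(d), ready(d), ready(e)}
3. flip(e)  →  {at(c,e), at(e,e), inpos(c), inpos(d), inpos(e), ready(d), ready(e)}
4. bind(c,e)  →  {at(c,c), at(c,e), at(e,c), inpos(c), inpos(d), inpos(e), ready(d), ready(e)}
optimal plan length = 4; 4 > 2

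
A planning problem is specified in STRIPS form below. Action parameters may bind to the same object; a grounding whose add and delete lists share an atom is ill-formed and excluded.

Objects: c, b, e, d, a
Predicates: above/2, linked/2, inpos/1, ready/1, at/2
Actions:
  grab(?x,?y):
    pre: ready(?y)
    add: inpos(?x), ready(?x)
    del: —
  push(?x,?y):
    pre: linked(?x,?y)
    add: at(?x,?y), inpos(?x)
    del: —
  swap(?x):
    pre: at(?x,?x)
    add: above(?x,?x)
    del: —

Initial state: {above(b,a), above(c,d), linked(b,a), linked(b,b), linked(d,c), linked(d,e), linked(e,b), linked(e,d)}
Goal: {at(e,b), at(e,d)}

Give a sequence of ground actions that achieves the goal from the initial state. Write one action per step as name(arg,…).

push(e,b); push(e,d)

1. push(e,b)  →  {above(b,a), above(c,d), at(e,b), inpos(e), linked(b,a), linked(b,b), linked(d,c), linked(d,e), linked(e,b), linked(e,d)}
2. push(e,d)  →  {above(b,a), above(c,d), at(e,b), at(e,d), inpos(e), linked(b,a), linked(b,b), linked(d,c), linked(d,e), linked(e,b), linked(e,d)}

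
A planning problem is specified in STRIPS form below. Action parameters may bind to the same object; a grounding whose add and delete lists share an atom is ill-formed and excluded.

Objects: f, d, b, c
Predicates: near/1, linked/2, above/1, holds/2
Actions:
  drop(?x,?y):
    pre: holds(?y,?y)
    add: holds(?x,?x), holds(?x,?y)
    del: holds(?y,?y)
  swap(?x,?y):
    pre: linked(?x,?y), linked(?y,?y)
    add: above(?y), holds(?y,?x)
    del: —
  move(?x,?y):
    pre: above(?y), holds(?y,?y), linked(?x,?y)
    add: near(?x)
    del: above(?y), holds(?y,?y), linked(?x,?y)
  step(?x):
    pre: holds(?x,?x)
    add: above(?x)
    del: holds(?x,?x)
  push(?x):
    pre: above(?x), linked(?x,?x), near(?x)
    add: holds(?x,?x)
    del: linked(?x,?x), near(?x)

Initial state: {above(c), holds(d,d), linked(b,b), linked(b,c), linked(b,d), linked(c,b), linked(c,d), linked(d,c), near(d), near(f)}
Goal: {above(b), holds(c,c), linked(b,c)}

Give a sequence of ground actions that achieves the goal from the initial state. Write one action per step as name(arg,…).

1. drop(c,d)  →  {above(c), holds(c,c), holds(c,d), linked(b,b), linked(b,c), linked(b,d), linked(c,b), linked(c,d), linked(d,c), near(d), near(f)}
2. swap(b,b)  →  {above(b), above(c), holds(b,b), holds(c,c), holds(c,d), linked(b,b), linked(b,c), linked(b,d), linked(c,b), linked(c,d), linked(d,c), near(d), near(f)}

drop(c,d); swap(b,b)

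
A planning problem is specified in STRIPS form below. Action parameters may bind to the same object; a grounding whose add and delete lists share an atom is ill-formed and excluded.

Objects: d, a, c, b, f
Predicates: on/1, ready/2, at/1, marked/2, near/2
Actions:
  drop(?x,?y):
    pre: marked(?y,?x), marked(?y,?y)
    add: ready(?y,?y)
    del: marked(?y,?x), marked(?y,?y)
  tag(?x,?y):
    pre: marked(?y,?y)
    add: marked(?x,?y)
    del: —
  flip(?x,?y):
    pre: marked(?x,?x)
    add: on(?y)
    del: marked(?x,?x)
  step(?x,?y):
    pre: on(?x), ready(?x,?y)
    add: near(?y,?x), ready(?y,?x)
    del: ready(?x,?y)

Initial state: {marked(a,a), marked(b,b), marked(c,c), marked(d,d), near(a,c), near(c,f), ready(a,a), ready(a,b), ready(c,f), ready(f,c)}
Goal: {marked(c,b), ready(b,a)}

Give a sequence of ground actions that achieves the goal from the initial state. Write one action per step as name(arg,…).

tag(c,b); flip(d,a); step(a,b)

1. tag(c,b)  →  {marked(a,a), marked(b,b), marked(c,b), marked(c,c), marked(d,d), near(a,c), near(c,f), ready(a,a), ready(a,b), ready(c,f), ready(f,c)}
2. flip(d,a)  →  {marked(a,a), marked(b,b), marked(c,b), marked(c,c), near(a,c), near(c,f), on(a), ready(a,a), ready(a,b), ready(c,f), ready(f,c)}
3. step(a,b)  →  {marked(a,a), marked(b,b), marked(c,b), marked(c,c), near(a,c), near(b,a), near(c,f), on(a), ready(a,a), ready(b,a), ready(c,f), ready(f,c)}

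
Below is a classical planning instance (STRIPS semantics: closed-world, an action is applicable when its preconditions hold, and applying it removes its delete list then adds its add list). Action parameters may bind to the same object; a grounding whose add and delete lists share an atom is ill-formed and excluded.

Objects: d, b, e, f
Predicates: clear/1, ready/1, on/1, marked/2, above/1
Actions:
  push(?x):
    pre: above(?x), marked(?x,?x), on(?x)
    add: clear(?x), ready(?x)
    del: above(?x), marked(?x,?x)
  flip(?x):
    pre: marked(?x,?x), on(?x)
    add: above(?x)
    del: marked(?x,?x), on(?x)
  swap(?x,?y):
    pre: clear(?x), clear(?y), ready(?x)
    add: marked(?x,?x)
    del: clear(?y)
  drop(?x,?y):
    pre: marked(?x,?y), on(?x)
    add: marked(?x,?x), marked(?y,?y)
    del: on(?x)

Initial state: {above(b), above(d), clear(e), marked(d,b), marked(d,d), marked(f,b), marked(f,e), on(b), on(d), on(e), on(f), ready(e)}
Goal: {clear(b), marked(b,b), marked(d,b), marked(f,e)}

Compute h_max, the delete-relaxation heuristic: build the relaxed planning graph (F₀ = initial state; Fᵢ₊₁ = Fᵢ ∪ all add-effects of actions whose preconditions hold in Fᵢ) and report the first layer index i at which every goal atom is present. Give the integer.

F0 = init (12 atoms)
F1 = F0 ∪ {clear(d), marked(b,b), marked(e,e), marked(f,f), ready(d)}  (17 atoms)
F2 = F1 ∪ {above(e), above(f), clear(b), ready(b)}  (21 atoms)
goal ⊆ F2  ⇒  h_max = 2

2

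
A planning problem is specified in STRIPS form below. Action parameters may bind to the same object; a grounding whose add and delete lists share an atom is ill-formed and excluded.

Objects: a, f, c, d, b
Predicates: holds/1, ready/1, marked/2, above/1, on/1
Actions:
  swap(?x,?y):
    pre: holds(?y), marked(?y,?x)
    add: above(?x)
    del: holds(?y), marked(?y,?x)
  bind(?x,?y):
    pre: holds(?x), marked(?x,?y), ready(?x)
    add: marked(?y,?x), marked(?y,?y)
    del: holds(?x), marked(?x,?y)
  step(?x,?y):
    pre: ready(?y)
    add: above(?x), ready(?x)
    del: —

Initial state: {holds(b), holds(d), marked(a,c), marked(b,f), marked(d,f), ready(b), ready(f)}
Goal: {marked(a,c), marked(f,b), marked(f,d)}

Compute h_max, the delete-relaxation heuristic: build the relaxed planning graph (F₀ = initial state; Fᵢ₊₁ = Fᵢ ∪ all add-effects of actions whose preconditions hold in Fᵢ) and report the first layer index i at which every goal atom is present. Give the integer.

2

F0 = init (7 atoms)
F1 = F0 ∪ {above(a), above(b), above(c), above(d), above(f), marked(f,b), marked(f,f), ready(a), ready(c), ready(d)}  (17 atoms)
F2 = F1 ∪ {marked(f,d)}  (18 atoms)
goal ⊆ F2  ⇒  h_max = 2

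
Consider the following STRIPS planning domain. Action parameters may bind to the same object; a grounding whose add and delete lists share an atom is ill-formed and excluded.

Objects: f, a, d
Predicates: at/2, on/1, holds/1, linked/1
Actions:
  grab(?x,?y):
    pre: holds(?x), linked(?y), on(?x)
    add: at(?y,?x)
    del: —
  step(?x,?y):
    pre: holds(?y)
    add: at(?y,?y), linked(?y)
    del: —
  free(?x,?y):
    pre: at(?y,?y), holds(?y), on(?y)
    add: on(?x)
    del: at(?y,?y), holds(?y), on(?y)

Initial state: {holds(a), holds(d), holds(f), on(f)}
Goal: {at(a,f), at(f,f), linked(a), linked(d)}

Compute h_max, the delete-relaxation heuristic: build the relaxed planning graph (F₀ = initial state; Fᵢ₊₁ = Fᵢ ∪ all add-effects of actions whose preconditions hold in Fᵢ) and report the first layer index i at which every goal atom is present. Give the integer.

F0 = init (4 atoms)
F1 = F0 ∪ {at(a,a), at(d,d), at(f,f), linked(a), linked(d), linked(f)}  (10 atoms)
F2 = F1 ∪ {at(a,f), at(d,f), on(a), on(d)}  (14 atoms)
goal ⊆ F2  ⇒  h_max = 2

2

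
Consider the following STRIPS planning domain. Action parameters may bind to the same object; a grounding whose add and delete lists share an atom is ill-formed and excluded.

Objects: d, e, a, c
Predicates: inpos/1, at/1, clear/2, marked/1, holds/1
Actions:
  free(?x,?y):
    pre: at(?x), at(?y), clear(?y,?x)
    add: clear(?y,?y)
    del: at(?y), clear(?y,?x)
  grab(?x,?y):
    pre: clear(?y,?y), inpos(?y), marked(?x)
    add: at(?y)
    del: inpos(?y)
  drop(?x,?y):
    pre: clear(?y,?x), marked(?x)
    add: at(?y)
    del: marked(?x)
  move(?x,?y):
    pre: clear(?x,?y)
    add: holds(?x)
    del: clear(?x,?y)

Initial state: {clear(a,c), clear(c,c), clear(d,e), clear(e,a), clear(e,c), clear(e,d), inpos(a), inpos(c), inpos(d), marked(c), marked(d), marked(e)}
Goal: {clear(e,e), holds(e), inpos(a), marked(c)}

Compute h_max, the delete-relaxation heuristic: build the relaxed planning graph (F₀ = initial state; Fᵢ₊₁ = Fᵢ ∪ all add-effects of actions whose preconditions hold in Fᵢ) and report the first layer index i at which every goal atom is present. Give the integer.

2

F0 = init (12 atoms)
F1 = F0 ∪ {at(a), at(c), at(d), at(e), holds(a), holds(c), holds(d), holds(e)}  (20 atoms)
F2 = F1 ∪ {clear(a,a), clear(d,d), clear(e,e)}  (23 atoms)
goal ⊆ F2  ⇒  h_max = 2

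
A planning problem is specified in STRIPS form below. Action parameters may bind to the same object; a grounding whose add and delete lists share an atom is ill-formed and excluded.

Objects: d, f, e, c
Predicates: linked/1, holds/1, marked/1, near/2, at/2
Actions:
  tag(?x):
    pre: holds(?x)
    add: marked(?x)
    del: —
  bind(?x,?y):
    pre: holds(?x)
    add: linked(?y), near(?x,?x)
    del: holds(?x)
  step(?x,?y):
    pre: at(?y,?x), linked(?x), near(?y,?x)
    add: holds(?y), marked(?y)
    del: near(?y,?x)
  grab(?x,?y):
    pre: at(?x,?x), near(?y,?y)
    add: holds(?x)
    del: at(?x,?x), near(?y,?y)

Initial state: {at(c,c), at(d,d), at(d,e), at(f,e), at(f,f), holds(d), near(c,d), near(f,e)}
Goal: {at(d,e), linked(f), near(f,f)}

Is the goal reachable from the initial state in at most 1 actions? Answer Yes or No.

1. bind(d,d)  →  {at(c,c), at(d,d), at(d,e), at(f,e), at(f,f), linked(d), near(c,d), near(d,d), near(f,e)}
2. grab(f,d)  →  {at(c,c), at(d,d), at(d,e), at(f,e), holds(f), linked(d), near(c,d), near(f,e)}
3. bind(f,f)  →  {at(c,c), at(d,d), at(d,e), at(f,e), linked(d), linked(f), near(c,d), near(f,e), near(f,f)}
optimal plan length = 3; 3 > 1

No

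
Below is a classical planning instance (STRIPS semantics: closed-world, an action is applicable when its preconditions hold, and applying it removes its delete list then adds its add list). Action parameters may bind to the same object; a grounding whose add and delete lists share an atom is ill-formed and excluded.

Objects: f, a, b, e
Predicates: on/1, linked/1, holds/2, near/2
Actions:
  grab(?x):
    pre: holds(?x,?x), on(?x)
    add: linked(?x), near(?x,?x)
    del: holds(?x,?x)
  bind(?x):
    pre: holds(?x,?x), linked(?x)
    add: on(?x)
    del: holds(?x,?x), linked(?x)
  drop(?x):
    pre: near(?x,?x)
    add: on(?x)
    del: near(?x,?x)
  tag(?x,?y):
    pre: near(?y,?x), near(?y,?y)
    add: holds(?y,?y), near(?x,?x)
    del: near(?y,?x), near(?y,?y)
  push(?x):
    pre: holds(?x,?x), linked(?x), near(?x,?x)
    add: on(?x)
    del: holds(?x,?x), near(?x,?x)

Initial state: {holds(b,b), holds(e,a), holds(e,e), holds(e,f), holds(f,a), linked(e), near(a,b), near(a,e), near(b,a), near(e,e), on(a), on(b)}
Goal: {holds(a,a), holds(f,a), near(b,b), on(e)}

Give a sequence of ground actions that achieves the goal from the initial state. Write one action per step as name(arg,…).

1. grab(b)  →  {holds(e,a), holds(e,e), holds(e,f), holds(f,a), linked(b), linked(e), near(a,b), near(a,e), near(b,a), near(b,b), near(e,e), on(a), on(b)}
2. bind(e)  →  {holds(e,a), holds(e,f), holds(f,a), linked(b), near(a,b), near(a,e), near(b,a), near(b,b), near(e,e), on(a), on(b), on(e)}
3. tag(a,b)  →  {holds(b,b), holds(e,a), holds(e,f), holds(f,a), linked(b), near(a,a), near(a,b), near(a,e), near(e,e), on(a), on(b), on(e)}
4. tag(b,a)  →  {holds(a,a), holds(b,b), holds(e,a), holds(e,f), holds(f,a), linked(b), near(a,e), near(b,b), near(e,e), on(a), on(b), on(e)}

grab(b); bind(e); tag(a,b); tag(b,a)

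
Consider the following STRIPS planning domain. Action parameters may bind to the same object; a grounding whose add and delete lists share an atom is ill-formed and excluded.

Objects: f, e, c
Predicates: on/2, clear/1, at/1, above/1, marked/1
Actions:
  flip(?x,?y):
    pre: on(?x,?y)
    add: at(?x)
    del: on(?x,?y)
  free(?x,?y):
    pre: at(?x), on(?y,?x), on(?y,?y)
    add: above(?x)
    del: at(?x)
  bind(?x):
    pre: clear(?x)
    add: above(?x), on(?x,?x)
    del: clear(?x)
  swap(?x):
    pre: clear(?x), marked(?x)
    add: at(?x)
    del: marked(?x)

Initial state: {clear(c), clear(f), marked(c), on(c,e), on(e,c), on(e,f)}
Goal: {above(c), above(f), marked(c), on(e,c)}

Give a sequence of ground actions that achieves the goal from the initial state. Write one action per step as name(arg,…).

1. bind(f)  →  {above(f), clear(c), marked(c), on(c,e), on(e,c), on(e,f), on(f,f)}
2. bind(c)  →  {above(c), above(f), marked(c), on(c,c), on(c,e), on(e,c), on(e,f), on(f,f)}

bind(f); bind(c)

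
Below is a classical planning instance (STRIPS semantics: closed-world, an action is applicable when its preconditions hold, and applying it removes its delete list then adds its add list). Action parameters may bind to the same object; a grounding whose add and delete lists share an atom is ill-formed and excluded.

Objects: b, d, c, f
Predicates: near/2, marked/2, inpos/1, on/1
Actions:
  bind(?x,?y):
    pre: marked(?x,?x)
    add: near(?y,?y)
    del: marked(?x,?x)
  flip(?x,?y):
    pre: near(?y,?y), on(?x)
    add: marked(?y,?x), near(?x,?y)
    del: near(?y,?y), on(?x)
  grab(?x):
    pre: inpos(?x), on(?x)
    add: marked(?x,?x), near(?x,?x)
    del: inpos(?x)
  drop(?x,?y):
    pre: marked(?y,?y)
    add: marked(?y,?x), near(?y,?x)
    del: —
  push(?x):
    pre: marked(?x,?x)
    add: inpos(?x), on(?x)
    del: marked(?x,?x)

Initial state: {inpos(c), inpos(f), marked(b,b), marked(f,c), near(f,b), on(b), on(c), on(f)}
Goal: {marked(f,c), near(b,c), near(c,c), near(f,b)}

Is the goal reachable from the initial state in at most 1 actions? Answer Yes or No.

1. grab(c)  →  {inpos(f), marked(b,b), marked(c,c), marked(f,c), near(c,c), near(f,b), on(b), on(c), on(f)}
2. drop(c,b)  →  {inpos(f), marked(b,b), marked(b,c), marked(c,c), marked(f,c), near(b,c), near(c,c), near(f,b), on(b), on(c), on(f)}
optimal plan length = 2; 2 > 1

No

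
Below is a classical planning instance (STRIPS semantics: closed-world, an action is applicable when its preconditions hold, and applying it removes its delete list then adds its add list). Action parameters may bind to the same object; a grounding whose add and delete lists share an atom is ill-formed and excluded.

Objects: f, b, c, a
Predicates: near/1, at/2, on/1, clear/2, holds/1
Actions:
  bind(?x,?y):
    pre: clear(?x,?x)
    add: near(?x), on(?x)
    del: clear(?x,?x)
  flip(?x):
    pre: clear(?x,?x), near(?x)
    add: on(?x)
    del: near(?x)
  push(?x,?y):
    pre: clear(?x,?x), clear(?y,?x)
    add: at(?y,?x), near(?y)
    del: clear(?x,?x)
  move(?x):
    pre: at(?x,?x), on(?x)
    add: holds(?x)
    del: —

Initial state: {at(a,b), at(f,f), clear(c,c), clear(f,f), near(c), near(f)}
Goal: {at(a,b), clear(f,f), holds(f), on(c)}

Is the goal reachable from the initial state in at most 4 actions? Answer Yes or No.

1. bind(c,f)  →  {at(a,b), at(f,f), clear(f,f), near(c), near(f), on(c)}
2. flip(f)  →  {at(a,b), at(f,f), clear(f,f), near(c), on(c), on(f)}
3. move(f)  →  {at(a,b), at(f,f), clear(f,f), holds(f), near(c), on(c), on(f)}
optimal plan length = 3; 3 ≤ 4

Yes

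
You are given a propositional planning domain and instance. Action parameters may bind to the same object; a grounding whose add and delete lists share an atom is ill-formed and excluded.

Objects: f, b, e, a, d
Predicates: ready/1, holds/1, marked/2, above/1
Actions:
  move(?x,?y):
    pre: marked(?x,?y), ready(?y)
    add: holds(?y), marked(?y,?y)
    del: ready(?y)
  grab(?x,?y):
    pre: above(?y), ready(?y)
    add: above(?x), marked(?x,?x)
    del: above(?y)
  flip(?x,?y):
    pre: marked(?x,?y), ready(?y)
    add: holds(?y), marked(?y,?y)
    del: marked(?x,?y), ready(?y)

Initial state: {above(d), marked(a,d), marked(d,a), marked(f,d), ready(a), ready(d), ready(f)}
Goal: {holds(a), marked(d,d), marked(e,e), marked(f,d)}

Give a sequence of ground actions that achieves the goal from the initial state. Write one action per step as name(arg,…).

move(d,a); grab(e,d); move(f,d)

1. move(d,a)  →  {above(d), holds(a), marked(a,a), marked(a,d), marked(d,a), marked(f,d), ready(d), ready(f)}
2. grab(e,d)  →  {above(e), holds(a), marked(a,a), marked(a,d), marked(d,a), marked(e,e), marked(f,d), ready(d), ready(f)}
3. move(f,d)  →  {above(e), holds(a), holds(d), marked(a,a), marked(a,d), marked(d,a), marked(d,d), marked(e,e), marked(f,d), ready(f)}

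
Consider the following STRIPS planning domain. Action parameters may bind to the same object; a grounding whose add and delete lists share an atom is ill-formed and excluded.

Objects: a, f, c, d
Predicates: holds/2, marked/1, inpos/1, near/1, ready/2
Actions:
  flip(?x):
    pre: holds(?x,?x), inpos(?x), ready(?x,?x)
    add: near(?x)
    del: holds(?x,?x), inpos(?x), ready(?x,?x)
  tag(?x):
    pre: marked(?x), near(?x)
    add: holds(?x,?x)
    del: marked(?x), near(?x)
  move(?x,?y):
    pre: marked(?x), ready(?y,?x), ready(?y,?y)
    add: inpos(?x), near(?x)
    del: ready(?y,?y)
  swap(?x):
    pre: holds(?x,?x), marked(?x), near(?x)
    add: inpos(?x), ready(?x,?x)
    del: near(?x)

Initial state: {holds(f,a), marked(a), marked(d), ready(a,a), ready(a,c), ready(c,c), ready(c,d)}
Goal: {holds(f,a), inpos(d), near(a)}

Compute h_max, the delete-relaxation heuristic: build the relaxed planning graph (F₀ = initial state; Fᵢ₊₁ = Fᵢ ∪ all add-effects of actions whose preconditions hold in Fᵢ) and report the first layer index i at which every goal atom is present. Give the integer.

F0 = init (7 atoms)
F1 = F0 ∪ {inpos(a), inpos(d), near(a), near(d)}  (11 atoms)
goal ⊆ F1  ⇒  h_max = 1

1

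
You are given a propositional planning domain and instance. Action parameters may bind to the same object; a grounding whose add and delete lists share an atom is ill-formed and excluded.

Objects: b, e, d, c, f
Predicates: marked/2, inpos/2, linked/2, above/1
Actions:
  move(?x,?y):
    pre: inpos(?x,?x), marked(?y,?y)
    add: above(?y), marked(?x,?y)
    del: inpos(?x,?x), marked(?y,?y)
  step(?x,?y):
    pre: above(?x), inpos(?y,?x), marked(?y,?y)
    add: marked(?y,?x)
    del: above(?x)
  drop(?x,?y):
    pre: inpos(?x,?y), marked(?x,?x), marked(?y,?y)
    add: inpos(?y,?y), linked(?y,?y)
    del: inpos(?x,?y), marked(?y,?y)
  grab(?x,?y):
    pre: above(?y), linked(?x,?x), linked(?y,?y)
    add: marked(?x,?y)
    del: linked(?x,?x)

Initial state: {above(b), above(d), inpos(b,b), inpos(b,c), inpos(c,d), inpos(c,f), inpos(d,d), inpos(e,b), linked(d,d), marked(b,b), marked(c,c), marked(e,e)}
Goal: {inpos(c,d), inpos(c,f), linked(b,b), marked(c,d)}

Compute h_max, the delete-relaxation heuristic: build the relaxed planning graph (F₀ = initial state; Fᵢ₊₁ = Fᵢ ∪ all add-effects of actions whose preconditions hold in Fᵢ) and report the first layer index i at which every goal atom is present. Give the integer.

1

F0 = init (12 atoms)
F1 = F0 ∪ {above(c), above(e), inpos(c,c), linked(b,b), linked(c,c), marked(b,c), marked(b,e), marked(c,d), marked(d,b), marked(d,c), marked(d,d), marked(d,e), marked(e,b)}  (25 atoms)
goal ⊆ F1  ⇒  h_max = 1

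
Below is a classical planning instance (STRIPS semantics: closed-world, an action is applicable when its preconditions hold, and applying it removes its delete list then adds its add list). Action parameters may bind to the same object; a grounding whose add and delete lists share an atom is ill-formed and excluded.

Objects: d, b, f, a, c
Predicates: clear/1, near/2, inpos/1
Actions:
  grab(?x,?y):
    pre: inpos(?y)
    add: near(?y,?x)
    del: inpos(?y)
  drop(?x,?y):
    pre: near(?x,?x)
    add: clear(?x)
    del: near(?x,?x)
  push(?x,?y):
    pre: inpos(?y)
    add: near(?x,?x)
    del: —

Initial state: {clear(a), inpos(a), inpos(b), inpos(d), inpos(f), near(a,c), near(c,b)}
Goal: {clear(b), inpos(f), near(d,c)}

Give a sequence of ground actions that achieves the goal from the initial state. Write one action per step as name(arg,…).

grab(b,b); grab(c,d); drop(b,d)

1. grab(b,b)  →  {clear(a), inpos(a), inpos(d), inpos(f), near(a,c), near(b,b), near(c,b)}
2. grab(c,d)  →  {clear(a), inpos(a), inpos(f), near(a,c), near(b,b), near(c,b), near(d,c)}
3. drop(b,d)  →  {clear(a), clear(b), inpos(a), inpos(f), near(a,c), near(c,b), near(d,c)}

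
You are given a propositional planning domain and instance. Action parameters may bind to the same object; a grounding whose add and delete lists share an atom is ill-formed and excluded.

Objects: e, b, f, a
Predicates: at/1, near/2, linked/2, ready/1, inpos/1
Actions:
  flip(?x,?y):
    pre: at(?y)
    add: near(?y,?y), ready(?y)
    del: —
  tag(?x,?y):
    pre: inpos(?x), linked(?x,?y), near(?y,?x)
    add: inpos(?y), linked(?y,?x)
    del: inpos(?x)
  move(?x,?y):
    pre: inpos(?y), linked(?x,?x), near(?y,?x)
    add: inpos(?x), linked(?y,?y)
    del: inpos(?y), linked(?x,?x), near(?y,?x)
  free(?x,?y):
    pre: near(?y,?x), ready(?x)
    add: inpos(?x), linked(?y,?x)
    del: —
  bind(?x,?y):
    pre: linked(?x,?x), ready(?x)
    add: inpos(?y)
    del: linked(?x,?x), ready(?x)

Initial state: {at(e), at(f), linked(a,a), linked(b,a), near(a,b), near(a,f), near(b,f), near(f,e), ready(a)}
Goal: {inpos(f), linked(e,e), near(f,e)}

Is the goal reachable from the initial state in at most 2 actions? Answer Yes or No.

1. flip(e,e)  →  {at(e), at(f), linked(a,a), linked(b,a), near(a,b), near(a,f), near(b,f), near(e,e), near(f,e), ready(a), ready(e)}
2. free(e,e)  →  {at(e), at(f), inpos(e), linked(a,a), linked(b,a), linked(e,e), near(a,b), near(a,f), near(b,f), near(e,e), near(f,e), ready(a), ready(e)}
3. bind(a,f)  →  {at(e), at(f), inpos(e), inpos(f), linked(b,a), linked(e,e), near(a,b), near(a,f), near(b,f), near(e,e), near(f,e), ready(e)}
optimal plan length = 3; 3 > 2

No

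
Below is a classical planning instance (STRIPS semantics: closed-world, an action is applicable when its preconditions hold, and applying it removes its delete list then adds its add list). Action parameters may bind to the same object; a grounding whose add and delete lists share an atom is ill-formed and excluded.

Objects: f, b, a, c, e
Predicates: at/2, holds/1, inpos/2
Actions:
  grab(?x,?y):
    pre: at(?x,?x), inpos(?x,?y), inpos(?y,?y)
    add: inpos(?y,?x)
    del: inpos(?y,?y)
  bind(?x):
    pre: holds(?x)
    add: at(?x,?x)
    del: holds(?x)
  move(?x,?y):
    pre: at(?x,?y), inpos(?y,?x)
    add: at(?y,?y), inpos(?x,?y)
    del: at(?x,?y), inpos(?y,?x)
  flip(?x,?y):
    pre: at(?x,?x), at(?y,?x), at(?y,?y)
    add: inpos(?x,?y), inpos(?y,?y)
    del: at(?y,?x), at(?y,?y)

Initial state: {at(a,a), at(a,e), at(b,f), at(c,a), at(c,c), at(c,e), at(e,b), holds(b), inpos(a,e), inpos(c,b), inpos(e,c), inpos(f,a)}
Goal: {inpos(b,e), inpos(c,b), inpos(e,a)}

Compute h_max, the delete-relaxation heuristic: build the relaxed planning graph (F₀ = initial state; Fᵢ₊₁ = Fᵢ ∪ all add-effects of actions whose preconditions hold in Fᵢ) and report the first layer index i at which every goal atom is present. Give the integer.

2

F0 = init (12 atoms)
F1 = F0 ∪ {at(b,b), at(e,e), inpos(a,a), inpos(a,c), inpos(c,c), inpos(c,e)}  (18 atoms)
F2 = F1 ∪ {inpos(b,b), inpos(b,e), inpos(c,a), inpos(e,a), inpos(e,e)}  (23 atoms)
goal ⊆ F2  ⇒  h_max = 2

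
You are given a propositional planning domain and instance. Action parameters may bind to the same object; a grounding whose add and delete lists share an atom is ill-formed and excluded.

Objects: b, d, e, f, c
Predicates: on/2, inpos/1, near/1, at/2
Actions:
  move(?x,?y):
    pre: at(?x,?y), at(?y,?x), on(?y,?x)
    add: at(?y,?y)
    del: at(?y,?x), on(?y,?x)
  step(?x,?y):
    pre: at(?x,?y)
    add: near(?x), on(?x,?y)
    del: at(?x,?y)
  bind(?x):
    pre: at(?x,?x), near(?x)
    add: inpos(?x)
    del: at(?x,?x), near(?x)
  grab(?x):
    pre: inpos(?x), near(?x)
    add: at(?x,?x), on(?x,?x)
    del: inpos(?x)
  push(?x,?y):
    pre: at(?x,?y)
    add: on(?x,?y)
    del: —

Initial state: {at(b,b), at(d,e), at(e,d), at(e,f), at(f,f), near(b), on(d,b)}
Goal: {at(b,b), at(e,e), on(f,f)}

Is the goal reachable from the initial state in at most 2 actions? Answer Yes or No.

1. step(f,f)  →  {at(b,b), at(d,e), at(e,d), at(e,f), near(b), near(f), on(d,b), on(f,f)}
2. push(e,d)  →  {at(b,b), at(d,e), at(e,d), at(e,f), near(b), near(f), on(d,b), on(e,d), on(f,f)}
3. move(d,e)  →  {at(b,b), at(d,e), at(e,e), at(e,f), near(b), near(f), on(d,b), on(f,f)}
optimal plan length = 3; 3 > 2

No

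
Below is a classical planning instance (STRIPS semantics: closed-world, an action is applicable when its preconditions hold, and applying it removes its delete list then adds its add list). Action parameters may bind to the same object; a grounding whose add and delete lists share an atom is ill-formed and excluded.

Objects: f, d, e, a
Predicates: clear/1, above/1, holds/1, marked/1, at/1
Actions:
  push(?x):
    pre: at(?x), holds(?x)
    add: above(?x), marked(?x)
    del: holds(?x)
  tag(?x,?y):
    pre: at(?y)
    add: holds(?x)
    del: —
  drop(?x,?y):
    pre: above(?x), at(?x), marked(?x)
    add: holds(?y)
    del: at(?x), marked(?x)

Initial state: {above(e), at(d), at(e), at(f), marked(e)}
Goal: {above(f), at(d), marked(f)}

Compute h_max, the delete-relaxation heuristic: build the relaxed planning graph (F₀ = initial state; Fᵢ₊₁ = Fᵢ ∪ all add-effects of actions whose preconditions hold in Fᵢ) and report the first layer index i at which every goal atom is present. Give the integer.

2

F0 = init (5 atoms)
F1 = F0 ∪ {holds(a), holds(d), holds(e), holds(f)}  (9 atoms)
F2 = F1 ∪ {above(d), above(f), marked(d), marked(f)}  (13 atoms)
goal ⊆ F2  ⇒  h_max = 2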